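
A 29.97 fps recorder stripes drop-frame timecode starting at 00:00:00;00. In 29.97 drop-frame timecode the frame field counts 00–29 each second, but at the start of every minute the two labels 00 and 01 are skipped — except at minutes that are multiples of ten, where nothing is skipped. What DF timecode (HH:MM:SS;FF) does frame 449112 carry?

04:09:45;12

Each 10-minute DF block holds 10 × 60 × 30 − 9 × 2 = 17982 frames. 449112 ÷ 17982 → 24 full blocks, remainder 17544.
Within the partial block the first minute is 1800 frames and each further minute 1798, so 9 further minute boundaries passed. Total skipped labels = 18 × 24 + 2 × 9 = 450.
Non-drop label index = 449112 + 450 = 449562; at 30 labels/s that is 04:09:45:12, i.e. DF 04:09:45;12.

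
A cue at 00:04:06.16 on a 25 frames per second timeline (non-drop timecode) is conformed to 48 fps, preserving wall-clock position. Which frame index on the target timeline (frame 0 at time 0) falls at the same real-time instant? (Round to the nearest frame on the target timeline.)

frame 11839

Source frame index: (0×3600 + 4×60 + 6) × 25 + 16 = 6166.
Real time: 6166 / (25) = 6166/25 s.
Target frame: (6166/25) × (48) = 295968/25 ≈ 11838.720 → 11839.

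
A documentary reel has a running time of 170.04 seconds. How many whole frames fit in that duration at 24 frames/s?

4080 frames

Frames = 170.04 × 24 = 102024/25 ≈ 4080.9600.
Complete frames: 4080.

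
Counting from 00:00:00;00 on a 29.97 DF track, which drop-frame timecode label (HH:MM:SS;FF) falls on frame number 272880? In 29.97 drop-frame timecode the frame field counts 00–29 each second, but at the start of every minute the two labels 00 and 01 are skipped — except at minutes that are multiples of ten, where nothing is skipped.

02:31:45;02

Ten DF minutes hold 17982 frames, so frame 272880 lies in block 15 (frames 269730–287711) with 3150 frames into that block.
The block's first minute is 1800 frames and the rest 1798 each; 3150 frames reaches minute 1, so 15 × 18 + 1 × 2 = 272 labels have been skipped so far.
Adding those back, label number 272880 + 272 = 273152 at 30 labels/s is 9105 s + 2 f = 2 h 31 min 45 s frame 2, i.e. 02:31:45;02.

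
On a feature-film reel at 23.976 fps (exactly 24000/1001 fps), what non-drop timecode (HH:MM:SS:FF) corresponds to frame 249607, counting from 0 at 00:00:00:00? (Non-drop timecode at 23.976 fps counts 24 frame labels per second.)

249607 ÷ 24 = 10400 full seconds, remainder 7 frames.
10400 s = 2 h 53 min 20 s.
Timecode: 02:53:20:07.

02:53:20:07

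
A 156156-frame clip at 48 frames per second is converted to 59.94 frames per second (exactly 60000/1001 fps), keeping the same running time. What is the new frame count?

195000 frames

Target frames = source frames × (target rate / source rate) = 156156 × (60000/1001)/(48) = 156156 × 1250/1001 = 195000.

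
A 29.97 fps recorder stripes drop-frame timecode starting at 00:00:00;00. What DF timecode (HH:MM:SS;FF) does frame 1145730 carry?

10:37:09;08

Ten DF minutes hold 17982 frames, so frame 1145730 lies in block 63 (frames 1132866–1150847) with 12864 frames into that block.
The block's first minute is 1800 frames and the rest 1798 each; 12864 frames reaches minute 7, so 63 × 18 + 7 × 2 = 1148 labels have been skipped so far.
Adding those back, label number 1145730 + 1148 = 1146878 at 30 labels/s is 38229 s + 8 f = 10 h 37 min 9 s frame 8, i.e. 10:37:09;08.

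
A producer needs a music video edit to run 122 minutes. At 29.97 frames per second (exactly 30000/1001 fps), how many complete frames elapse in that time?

122 min = 7320 s.
Frames = 7320 × 30000/1001 = 219600000/1001 ≈ 219380.6194.
Complete frames: 219380.

219380 frames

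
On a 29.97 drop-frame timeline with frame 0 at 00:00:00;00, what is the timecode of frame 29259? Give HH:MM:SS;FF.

Each 10-minute DF block holds 10 × 60 × 30 − 9 × 2 = 17982 frames. 29259 ÷ 17982 → 1 full block, remainder 11277.
Within the partial block the first minute is 1800 frames and each further minute 1798, so 6 further minute boundaries passed. Total skipped labels = 18 × 1 + 2 × 6 = 30.
Non-drop label index = 29259 + 30 = 29289; at 30 labels/s that is 00:16:16:09, i.e. DF 00:16:16;09.

00:16:16;09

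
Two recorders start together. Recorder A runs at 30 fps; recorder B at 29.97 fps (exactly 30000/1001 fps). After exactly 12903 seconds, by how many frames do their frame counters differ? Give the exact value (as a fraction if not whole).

A emits 30 × 12903 = 387090 frames; B emits 30000/1001 × 12903 = 35190000/91.
Difference = 35190/91 frames (≈ 386.7033); B is behind A.

35190/91 frames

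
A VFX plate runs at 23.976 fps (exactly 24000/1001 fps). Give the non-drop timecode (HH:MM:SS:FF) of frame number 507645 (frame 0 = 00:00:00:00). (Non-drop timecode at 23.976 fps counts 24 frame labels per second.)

05:52:31:21

507645 ÷ 24 = 21151 full seconds, remainder 21 frames.
21151 s = 5 h 52 min 31 s.
Timecode: 05:52:31:21.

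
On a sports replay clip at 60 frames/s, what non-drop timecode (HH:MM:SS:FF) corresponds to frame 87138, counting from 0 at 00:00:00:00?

87138 ÷ 60 = 1452 full seconds, remainder 18 frames.
1452 s = 0 h 24 min 12 s.
Timecode: 00:24:12:18.

00:24:12:18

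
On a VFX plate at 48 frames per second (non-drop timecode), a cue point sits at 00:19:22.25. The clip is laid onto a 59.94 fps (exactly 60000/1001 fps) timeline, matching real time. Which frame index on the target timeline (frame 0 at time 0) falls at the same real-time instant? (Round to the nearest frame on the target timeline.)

Source frame index: (0×3600 + 19×60 + 22) × 48 + 25 = 55801.
Real time: 55801 / (48) = 55801/48 s.
Target frame: (55801/48) × (60000/1001) = 69751250/1001 ≈ 69681.568 → 69682.

frame 69682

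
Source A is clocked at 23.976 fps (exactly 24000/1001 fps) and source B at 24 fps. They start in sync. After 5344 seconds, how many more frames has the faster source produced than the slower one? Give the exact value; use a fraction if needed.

A emits 24000/1001 × 5344 = 128256000/1001 frames; B emits 24 × 5344 = 128256.
Difference = 128256/1001 frames (≈ 128.1279); B is ahead of A.

128256/1001 frames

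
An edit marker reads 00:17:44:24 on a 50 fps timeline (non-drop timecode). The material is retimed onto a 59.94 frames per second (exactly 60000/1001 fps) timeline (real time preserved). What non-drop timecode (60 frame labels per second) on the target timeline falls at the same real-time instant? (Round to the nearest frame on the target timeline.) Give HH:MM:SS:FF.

Source frame index: (0×3600 + 17×60 + 44) × 50 + 24 = 53224.
Real time: 53224 / (50) = 26612/25 s.
Target frame: (26612/25) × (60000/1001) = 63868800/1001 ≈ 63804.995 → 63805.
At 60 labels/s: frame 63805 → 00:17:43:25.

00:17:43:25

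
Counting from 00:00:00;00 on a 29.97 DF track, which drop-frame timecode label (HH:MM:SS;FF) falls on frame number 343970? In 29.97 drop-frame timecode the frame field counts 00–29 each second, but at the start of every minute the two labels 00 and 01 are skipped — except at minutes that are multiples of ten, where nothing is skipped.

Ten DF minutes hold 17982 frames, so frame 343970 lies in block 19 (frames 341658–359639) with 2312 frames into that block.
The block's first minute is 1800 frames and the rest 1798 each; 2312 frames reaches minute 1, so 19 × 18 + 1 × 2 = 344 labels have been skipped so far.
Adding those back, label number 343970 + 344 = 344314 at 30 labels/s is 11477 s + 4 f = 3 h 11 min 17 s frame 4, i.e. 03:11:17;04.

03:11:17;04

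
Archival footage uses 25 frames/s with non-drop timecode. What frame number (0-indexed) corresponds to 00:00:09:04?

frame 229

Total seconds to the label: (0 × 3600 + 0 × 60 + 9) = 9.
Frame index = 9 × 25 + 4 = 229.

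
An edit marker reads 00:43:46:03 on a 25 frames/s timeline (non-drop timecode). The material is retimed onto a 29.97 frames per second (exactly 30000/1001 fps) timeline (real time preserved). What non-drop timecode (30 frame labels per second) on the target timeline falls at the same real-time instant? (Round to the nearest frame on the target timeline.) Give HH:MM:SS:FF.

Source frame index: (0×3600 + 43×60 + 46) × 25 + 3 = 65653.
Real time: 65653 / (25) = 65653/25 s.
Target frame: (65653/25) × (30000/1001) = 11254800/143 ≈ 78704.895 → 78705.
At 30 labels/s: frame 78705 → 00:43:43:15.

00:43:43:15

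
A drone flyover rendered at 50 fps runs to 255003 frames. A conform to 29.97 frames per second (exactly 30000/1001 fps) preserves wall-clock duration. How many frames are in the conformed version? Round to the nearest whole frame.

152849 frames

Frames at target rate = 255003 × (30000/1001) / (50) = 21857400/143 ≈ 152848.951.
Nearest whole frame: 152849.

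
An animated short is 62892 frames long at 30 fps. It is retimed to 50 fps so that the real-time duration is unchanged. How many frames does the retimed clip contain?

104820 frames

Target frames = source frames × (target rate / source rate) = 62892 × (50)/(30) = 62892 × 5/3 = 104820.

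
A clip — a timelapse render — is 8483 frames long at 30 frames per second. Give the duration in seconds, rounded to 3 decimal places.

Running time = 8483 × 1/30 = 8483/30 s ≈ 282.767 s.

282.767 seconds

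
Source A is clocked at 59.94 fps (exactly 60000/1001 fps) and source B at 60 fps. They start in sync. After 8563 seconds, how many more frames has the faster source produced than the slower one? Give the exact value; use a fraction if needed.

513780/1001 frames

A emits 60000/1001 × 8563 = 513780000/1001 frames; B emits 60 × 8563 = 513780.
Difference = 513780/1001 frames (≈ 513.2667); B is ahead of A.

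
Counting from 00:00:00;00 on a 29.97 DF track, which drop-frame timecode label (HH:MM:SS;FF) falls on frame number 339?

00:00:11;09

Each 10-minute DF block holds 10 × 60 × 30 − 9 × 2 = 17982 frames. 339 ÷ 17982 → 0 full blocks, remainder 339.
Within the partial block the first minute is 1800 frames and each further minute 1798, so 0 further minute boundaries passed. Total skipped labels = 18 × 0 + 2 × 0 = 0.
Non-drop label index = 339 + 0 = 339; at 30 labels/s that is 00:00:11:09, i.e. DF 00:00:11;09.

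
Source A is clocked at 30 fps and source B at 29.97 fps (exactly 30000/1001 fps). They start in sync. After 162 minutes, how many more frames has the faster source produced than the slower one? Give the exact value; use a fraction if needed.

291600/1001 frames

162 min = 9720 s.
A emits 30 × 9720 = 291600 frames; B emits 30000/1001 × 9720 = 291600000/1001.
Difference = 291600/1001 frames (≈ 291.3087); B is behind A.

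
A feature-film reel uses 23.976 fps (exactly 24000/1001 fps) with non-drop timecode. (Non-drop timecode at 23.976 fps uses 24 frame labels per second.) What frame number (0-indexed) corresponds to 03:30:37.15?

Total seconds to the label: (3 × 3600 + 30 × 60 + 37) = 12637.
Frame index = 12637 × 24 + 15 = 303303.

303303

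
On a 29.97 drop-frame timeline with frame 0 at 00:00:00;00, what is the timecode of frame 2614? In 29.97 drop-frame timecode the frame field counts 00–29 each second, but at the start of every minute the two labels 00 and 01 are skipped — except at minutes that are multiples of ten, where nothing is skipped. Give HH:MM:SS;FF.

00:01:27;06

Ten DF minutes hold 17982 frames, so frame 2614 lies in block 0 (frames 0–17981) with 2614 frames into that block.
The block's first minute is 1800 frames and the rest 1798 each; 2614 frames reaches minute 1, so 0 × 18 + 1 × 2 = 2 labels have been skipped so far.
Adding those back, label number 2614 + 2 = 2616 at 30 labels/s is 87 s + 6 f = 0 h 1 min 27 s frame 6, i.e. 00:01:27;06.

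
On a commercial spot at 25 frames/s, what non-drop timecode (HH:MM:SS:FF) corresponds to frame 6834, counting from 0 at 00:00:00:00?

00:04:33:09

6834 ÷ 25 = 273 full seconds, remainder 9 frames.
273 s = 0 h 4 min 33 s.
Timecode: 00:04:33:09.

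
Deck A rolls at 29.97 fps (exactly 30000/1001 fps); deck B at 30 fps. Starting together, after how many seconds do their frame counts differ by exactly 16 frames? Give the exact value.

8008/15 seconds

The gap grows by |30 − 30000/1001| = 30/1001 frames per second.
Time for a 16-frame gap: 16 ÷ (30/1001) = 8008/15 s.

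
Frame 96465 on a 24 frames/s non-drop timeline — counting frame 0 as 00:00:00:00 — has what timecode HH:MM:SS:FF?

01:06:59:09

96465 ÷ 24 = 4019 full seconds, remainder 9 frames.
4019 s = 1 h 6 min 59 s.
Timecode: 01:06:59:09.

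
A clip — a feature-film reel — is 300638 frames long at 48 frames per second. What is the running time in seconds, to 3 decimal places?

Running time = 300638 × 1/48 = 150319/24 s ≈ 6263.292 s.

6263.292 seconds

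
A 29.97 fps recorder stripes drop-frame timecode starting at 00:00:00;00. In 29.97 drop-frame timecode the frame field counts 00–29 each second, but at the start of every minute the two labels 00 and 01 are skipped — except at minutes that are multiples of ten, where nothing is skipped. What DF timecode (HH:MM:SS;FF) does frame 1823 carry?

00:01:00;25

Ten DF minutes hold 17982 frames, so frame 1823 lies in block 0 (frames 0–17981) with 1823 frames into that block.
The block's first minute is 1800 frames and the rest 1798 each; 1823 frames reaches minute 1, so 0 × 18 + 1 × 2 = 2 labels have been skipped so far.
Adding those back, label number 1823 + 2 = 1825 at 30 labels/s is 60 s + 25 f = 0 h 1 min 0 s frame 25, i.e. 00:01:00;25.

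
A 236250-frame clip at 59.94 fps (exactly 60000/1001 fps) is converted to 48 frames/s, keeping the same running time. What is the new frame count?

189189 frames

Target frames = source frames × (target rate / source rate) = 236250 × (48)/(60000/1001) = 236250 × 1001/1250 = 189189.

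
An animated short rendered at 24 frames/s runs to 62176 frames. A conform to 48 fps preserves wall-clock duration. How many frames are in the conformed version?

Target frames = source frames × (target rate / source rate) = 62176 × (48)/(24) = 62176 × 2 = 124352.

124352 frames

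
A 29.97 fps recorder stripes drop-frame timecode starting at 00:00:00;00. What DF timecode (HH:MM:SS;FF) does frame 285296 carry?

02:38:39;12

Each 10-minute DF block holds 10 × 60 × 30 − 9 × 2 = 17982 frames. 285296 ÷ 17982 → 15 full blocks, remainder 15566.
Within the partial block the first minute is 1800 frames and each further minute 1798, so 8 further minute boundaries passed. Total skipped labels = 18 × 15 + 2 × 8 = 286.
Non-drop label index = 285296 + 286 = 285582; at 30 labels/s that is 02:38:39:12, i.e. DF 02:38:39;12.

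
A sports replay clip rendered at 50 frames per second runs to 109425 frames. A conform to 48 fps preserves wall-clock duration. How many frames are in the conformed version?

105048 frames

Target frames = source frames × (target rate / source rate) = 109425 × (48)/(50) = 109425 × 24/25 = 105048.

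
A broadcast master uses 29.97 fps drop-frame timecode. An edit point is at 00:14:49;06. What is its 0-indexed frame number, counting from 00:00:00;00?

26650

As if non-drop at 30 labels/s: (0 × 3600 + 14 × 60 + 49) × 30 + 6 = 26676.
Minute boundaries passed: 14; those not divisible by 10: 14 − 1 = 13; dropped labels = 2 × 13 = 26.
Actual frame index = 26676 − 26 = 26650.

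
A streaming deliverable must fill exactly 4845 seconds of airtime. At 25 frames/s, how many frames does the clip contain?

121125 frames

Frames = 4845 × 25 = 121125.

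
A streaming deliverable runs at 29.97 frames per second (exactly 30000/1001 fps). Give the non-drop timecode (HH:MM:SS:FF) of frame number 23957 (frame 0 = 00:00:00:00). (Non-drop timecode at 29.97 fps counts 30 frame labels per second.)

00:13:18:17

23957 ÷ 30 = 798 full seconds, remainder 17 frames.
798 s = 0 h 13 min 18 s.
Timecode: 00:13:18:17.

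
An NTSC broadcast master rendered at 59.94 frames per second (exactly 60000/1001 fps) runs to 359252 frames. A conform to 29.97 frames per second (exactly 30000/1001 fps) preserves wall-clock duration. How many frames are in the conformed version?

179626 frames

Frames at target rate = 359252 × (30000/1001) / (60000/1001) = 179626.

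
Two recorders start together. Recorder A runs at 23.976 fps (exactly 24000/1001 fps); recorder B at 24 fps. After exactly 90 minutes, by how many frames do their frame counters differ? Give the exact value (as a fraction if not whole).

129600/1001 frames

90 min = 5400 s.
A emits 24000/1001 × 5400 = 129600000/1001 frames; B emits 24 × 5400 = 129600.
Difference = 129600/1001 frames (≈ 129.4705); B is ahead of A.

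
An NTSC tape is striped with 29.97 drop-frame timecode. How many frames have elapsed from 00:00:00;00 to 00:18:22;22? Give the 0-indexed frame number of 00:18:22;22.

33048

Complete 10-minute blocks: 1, each 17982 frames → 17982.
Remaining 8 whole minutes in the current block: 1800 + 7 × 1798 = 14386 frames.
Within the current minute: 22 × 30 + 22 − 2 = 680 (labels ;00/;01 skipped at this minute). Total = 17982 + 14386 + 680 = 33048.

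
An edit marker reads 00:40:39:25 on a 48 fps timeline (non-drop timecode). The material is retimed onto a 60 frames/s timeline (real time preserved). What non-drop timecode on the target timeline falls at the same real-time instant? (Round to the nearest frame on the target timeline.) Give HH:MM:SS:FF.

00:40:39:31

Source frame index: (0×3600 + 40×60 + 39) × 48 + 25 = 117097.
Real time: 117097 / (48) = 117097/48 s.
Target frame: (117097/48) × (60) = 585485/4 ≈ 146371.250 → 146371.
At 60 labels/s: frame 146371 → 00:40:39:31.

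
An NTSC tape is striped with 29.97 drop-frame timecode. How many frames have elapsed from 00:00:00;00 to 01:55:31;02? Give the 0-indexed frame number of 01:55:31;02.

207724

Complete 10-minute blocks: 11, each 17982 frames → 197802.
Remaining 5 whole minutes in the current block: 1800 + 4 × 1798 = 8992 frames.
Within the current minute: 31 × 30 + 2 − 2 = 930 (labels ;00/;01 skipped at this minute). Total = 197802 + 8992 + 930 = 207724.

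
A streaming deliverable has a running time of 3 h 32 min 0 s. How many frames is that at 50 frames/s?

636000 frames

3 h 32 min 0 s = 12720 s.
Frames = 12720 × 50 = 636000.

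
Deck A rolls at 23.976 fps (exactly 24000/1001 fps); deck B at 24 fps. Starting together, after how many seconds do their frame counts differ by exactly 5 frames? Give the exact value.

The gap grows by |24 − 24000/1001| = 24/1001 frames per second.
Time for a 5-frame gap: 5 ÷ (24/1001) = 5005/24 s.

5005/24 seconds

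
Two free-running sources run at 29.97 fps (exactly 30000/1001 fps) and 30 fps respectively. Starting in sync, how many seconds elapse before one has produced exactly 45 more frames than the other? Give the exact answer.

The gap grows by |30 − 30000/1001| = 30/1001 frames per second.
Time for a 45-frame gap: 45 ÷ (30/1001) = 1501.5 s.

1501.5 seconds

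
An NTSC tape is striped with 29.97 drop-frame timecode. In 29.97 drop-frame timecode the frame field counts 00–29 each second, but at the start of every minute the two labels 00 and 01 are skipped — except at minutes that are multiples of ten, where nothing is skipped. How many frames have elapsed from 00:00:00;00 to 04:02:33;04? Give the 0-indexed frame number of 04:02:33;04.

As if non-drop at 30 labels/s: (4 × 3600 + 2 × 60 + 33) × 30 + 4 = 436594.
Minute boundaries passed: 242; those not divisible by 10: 242 − 24 = 218; dropped labels = 2 × 218 = 436.
Actual frame index = 436594 − 436 = 436158.

436158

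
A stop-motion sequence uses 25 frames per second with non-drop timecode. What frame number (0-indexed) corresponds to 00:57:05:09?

frame 85634

Total seconds to the label: (0 × 3600 + 57 × 60 + 5) = 3425.
Frame index = 3425 × 25 + 9 = 85634.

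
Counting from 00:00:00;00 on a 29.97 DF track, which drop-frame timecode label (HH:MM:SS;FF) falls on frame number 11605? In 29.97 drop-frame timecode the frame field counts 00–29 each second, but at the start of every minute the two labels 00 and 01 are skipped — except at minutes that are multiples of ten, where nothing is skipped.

Ten DF minutes hold 17982 frames, so frame 11605 lies in block 0 (frames 0–17981) with 11605 frames into that block.
The block's first minute is 1800 frames and the rest 1798 each; 11605 frames reaches minute 6, so 0 × 18 + 6 × 2 = 12 labels have been skipped so far.
Adding those back, label number 11605 + 12 = 11617 at 30 labels/s is 387 s + 7 f = 0 h 6 min 27 s frame 7, i.e. 00:06:27;07.

00:06:27;07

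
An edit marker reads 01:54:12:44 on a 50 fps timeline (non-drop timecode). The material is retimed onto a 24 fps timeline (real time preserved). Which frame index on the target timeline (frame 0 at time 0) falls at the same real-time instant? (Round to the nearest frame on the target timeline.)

frame 164469

Source frame index: (1×3600 + 54×60 + 12) × 50 + 44 = 342644.
Real time: 342644 / (50) = 171322/25 s.
Target frame: (171322/25) × (24) = 4111728/25 ≈ 164469.120 → 164469.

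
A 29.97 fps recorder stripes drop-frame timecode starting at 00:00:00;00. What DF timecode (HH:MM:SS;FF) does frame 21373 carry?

00:11:53;03

Each 10-minute DF block holds 10 × 60 × 30 − 9 × 2 = 17982 frames. 21373 ÷ 17982 → 1 full block, remainder 3391.
Within the partial block the first minute is 1800 frames and each further minute 1798, so 1 further minute boundary passed. Total skipped labels = 18 × 1 + 2 × 1 = 20.
Non-drop label index = 21373 + 20 = 21393; at 30 labels/s that is 00:11:53:03, i.e. DF 00:11:53;03.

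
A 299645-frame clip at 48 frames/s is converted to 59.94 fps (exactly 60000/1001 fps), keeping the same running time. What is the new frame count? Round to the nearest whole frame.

374182 frames

Frames at target rate = 299645 × (60000/1001) / (48) = 374556250/1001 ≈ 374182.068.
Nearest whole frame: 374182.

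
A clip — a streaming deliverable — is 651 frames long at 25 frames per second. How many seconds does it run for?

Running time = 651 / (25) = 26.04 s.

26.04 seconds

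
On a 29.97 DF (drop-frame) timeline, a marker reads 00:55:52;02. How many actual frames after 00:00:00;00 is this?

100462

Complete 10-minute blocks: 5, each 17982 frames → 89910.
Remaining 5 whole minutes in the current block: 1800 + 4 × 1798 = 8992 frames.
Within the current minute: 52 × 30 + 2 − 2 = 1560 (labels ;00/;01 skipped at this minute). Total = 89910 + 8992 + 1560 = 100462.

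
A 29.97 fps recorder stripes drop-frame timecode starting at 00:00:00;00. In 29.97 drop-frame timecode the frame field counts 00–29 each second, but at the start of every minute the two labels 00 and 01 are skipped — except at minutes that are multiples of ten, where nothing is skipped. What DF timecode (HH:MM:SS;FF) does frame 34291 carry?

00:19:04;07

Ten DF minutes hold 17982 frames, so frame 34291 lies in block 1 (frames 17982–35963) with 16309 frames into that block.
The block's first minute is 1800 frames and the rest 1798 each; 16309 frames reaches minute 9, so 1 × 18 + 9 × 2 = 36 labels have been skipped so far.
Adding those back, label number 34291 + 36 = 34327 at 30 labels/s is 1144 s + 7 f = 0 h 19 min 4 s frame 7, i.e. 00:19:04;07.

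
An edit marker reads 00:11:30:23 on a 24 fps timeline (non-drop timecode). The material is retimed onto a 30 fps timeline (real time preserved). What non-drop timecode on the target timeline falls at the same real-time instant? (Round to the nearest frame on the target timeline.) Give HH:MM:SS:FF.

00:11:30:29

Source frame index: (0×3600 + 11×60 + 30) × 24 + 23 = 16583.
Real time: 16583 / (24) = 16583/24 s.
Target frame: (16583/24) × (30) = 82915/4 ≈ 20728.750 → 20729.
At 30 labels/s: frame 20729 → 00:11:30:29.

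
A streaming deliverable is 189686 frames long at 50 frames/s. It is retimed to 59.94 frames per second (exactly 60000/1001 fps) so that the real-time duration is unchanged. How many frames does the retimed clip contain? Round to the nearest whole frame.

Frames at target rate = 189686 × (60000/1001) / (50) = 32517600/143 ≈ 227395.804.
Nearest whole frame: 227396.

227396 frames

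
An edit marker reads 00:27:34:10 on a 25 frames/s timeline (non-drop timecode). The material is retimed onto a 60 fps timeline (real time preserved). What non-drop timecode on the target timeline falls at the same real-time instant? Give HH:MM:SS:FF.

Source frame index: (0×3600 + 27×60 + 34) × 25 + 10 = 41360.
Real time: 41360 / (25) = 8272/5 s.
Target frame: (8272/5) × (60) = 99264.
At 60 labels/s: frame 99264 → 00:27:34:24.

00:27:34:24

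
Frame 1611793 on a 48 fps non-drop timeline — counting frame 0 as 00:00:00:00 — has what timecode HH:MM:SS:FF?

09:19:39:01

1611793 ÷ 48 = 33579 full seconds, remainder 1 frame.
33579 s = 9 h 19 min 39 s.
Timecode: 09:19:39:01.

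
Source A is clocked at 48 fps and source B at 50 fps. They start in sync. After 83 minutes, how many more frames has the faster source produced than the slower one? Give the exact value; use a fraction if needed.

83 min = 4980 s.
A emits 48 × 4980 = 239040 frames; B emits 50 × 4980 = 249000.
Difference = 9960 frames; B is ahead of A.

9960 frames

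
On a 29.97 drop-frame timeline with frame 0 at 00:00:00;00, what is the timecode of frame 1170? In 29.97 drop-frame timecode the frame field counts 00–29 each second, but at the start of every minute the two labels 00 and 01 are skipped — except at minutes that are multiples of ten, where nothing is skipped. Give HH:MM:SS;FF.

Ten DF minutes hold 17982 frames, so frame 1170 lies in block 0 (frames 0–17981) with 1170 frames into that block.
The block's first minute is 1800 frames and the rest 1798 each; 1170 frames reaches minute 0, so 0 × 18 + 0 × 2 = 0 labels have been skipped so far.
Adding those back, label number 1170 + 0 = 1170 at 30 labels/s is 39 s + 0 f = 0 h 0 min 39 s frame 0, i.e. 00:00:39;00.

00:00:39;00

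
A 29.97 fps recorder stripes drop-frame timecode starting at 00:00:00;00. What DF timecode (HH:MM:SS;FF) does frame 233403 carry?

Each 10-minute DF block holds 10 × 60 × 30 − 9 × 2 = 17982 frames. 233403 ÷ 17982 → 12 full blocks, remainder 17619.
Within the partial block the first minute is 1800 frames and each further minute 1798, so 9 further minute boundaries passed. Total skipped labels = 18 × 12 + 2 × 9 = 234.
Non-drop label index = 233403 + 234 = 233637; at 30 labels/s that is 02:09:47:27, i.e. DF 02:09:47;27.

02:09:47;27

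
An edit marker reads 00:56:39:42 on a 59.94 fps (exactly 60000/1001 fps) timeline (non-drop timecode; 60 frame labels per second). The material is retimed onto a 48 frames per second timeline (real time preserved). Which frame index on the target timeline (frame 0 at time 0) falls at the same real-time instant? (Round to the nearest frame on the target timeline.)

frame 163349

Source frame index: (0×3600 + 56×60 + 39) × 60 + 42 = 203982.
Real time: 203982 / (60000/1001) = 34030997/10000 s.
Target frame: (34030997/10000) × (48) = 102092991/625 ≈ 163348.786 → 163349.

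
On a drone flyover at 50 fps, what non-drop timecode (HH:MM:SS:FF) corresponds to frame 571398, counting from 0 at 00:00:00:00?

03:10:27:48

571398 ÷ 50 = 11427 full seconds, remainder 48 frames.
11427 s = 3 h 10 min 27 s.
Timecode: 03:10:27:48.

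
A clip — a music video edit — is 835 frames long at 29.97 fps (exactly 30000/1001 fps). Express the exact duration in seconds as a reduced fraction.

Running time = 835 ÷ (30000/1001) = 835 × 1001/30000 = 167167/6000 s.

167167/6000 seconds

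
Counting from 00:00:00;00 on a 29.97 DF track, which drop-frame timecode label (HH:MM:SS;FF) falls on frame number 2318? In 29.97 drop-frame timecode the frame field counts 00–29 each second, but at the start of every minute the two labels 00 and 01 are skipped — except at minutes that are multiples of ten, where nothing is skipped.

Ten DF minutes hold 17982 frames, so frame 2318 lies in block 0 (frames 0–17981) with 2318 frames into that block.
The block's first minute is 1800 frames and the rest 1798 each; 2318 frames reaches minute 1, so 0 × 18 + 1 × 2 = 2 labels have been skipped so far.
Adding those back, label number 2318 + 2 = 2320 at 30 labels/s is 77 s + 10 f = 0 h 1 min 17 s frame 10, i.e. 00:01:17;10.

00:01:17;10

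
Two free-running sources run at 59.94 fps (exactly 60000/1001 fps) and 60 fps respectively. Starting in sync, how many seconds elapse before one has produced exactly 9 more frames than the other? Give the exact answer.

The gap grows by |60 − 60000/1001| = 60/1001 frames per second.
Time for a 9-frame gap: 9 ÷ (60/1001) = 150.15 s.

150.15 seconds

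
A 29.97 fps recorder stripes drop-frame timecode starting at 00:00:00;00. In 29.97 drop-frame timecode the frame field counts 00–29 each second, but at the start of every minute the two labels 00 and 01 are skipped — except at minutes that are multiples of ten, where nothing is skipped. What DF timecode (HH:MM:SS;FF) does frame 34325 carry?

00:19:05;11

Each 10-minute DF block holds 10 × 60 × 30 − 9 × 2 = 17982 frames. 34325 ÷ 17982 → 1 full block, remainder 16343.
Within the partial block the first minute is 1800 frames and each further minute 1798, so 9 further minute boundaries passed. Total skipped labels = 18 × 1 + 2 × 9 = 36.
Non-drop label index = 34325 + 36 = 34361; at 30 labels/s that is 00:19:05:11, i.e. DF 00:19:05;11.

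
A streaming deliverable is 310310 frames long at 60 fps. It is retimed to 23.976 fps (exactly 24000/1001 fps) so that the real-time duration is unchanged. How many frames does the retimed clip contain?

Target frames = source frames × (target rate / source rate) = 310310 × (24000/1001)/(60) = 310310 × 400/1001 = 124000.

124000 frames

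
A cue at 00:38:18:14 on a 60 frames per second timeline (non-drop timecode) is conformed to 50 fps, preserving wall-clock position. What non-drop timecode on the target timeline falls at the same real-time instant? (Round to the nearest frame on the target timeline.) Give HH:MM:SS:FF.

Source frame index: (0×3600 + 38×60 + 18) × 60 + 14 = 137894.
Real time: 137894 / (60) = 68947/30 s.
Target frame: (68947/30) × (50) = 344735/3 ≈ 114911.667 → 114912.
At 50 labels/s: frame 114912 → 00:38:18:12.

00:38:18:12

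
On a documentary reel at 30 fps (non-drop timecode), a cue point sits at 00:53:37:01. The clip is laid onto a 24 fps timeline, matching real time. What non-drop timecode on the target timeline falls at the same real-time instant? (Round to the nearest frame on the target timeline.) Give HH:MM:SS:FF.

00:53:37:01

Source frame index: (0×3600 + 53×60 + 37) × 30 + 1 = 96511.
Real time: 96511 / (30) = 96511/30 s.
Target frame: (96511/30) × (24) = 386044/5 ≈ 77208.800 → 77209.
At 24 labels/s: frame 77209 → 00:53:37:01.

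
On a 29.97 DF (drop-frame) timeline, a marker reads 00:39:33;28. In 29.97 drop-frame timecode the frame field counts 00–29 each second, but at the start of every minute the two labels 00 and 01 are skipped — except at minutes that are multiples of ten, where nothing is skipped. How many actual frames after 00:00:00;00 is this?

71146

As if non-drop at 30 labels/s: (0 × 3600 + 39 × 60 + 33) × 30 + 28 = 71218.
Minute boundaries passed: 39; those not divisible by 10: 39 − 3 = 36; dropped labels = 2 × 36 = 72.
Actual frame index = 71218 − 72 = 71146.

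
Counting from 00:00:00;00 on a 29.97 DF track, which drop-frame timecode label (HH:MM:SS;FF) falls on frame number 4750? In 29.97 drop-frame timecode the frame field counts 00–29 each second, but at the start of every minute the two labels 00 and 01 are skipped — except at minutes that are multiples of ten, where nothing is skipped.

Ten DF minutes hold 17982 frames, so frame 4750 lies in block 0 (frames 0–17981) with 4750 frames into that block.
The block's first minute is 1800 frames and the rest 1798 each; 4750 frames reaches minute 2, so 0 × 18 + 2 × 2 = 4 labels have been skipped so far.
Adding those back, label number 4750 + 4 = 4754 at 30 labels/s is 158 s + 14 f = 0 h 2 min 38 s frame 14, i.e. 00:02:38;14.

00:02:38;14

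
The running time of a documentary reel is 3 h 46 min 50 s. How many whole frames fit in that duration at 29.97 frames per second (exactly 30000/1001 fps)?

3 h 46 min 50 s = 13610 s.
Frames = 13610 × 30000/1001 = 408300000/1001 ≈ 407892.1079.
Complete frames: 407892.

407892 frames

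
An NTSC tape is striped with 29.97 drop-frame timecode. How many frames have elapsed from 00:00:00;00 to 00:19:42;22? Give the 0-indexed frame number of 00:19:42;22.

As if non-drop at 30 labels/s: (0 × 3600 + 19 × 60 + 42) × 30 + 22 = 35482.
Minute boundaries passed: 19; those not divisible by 10: 19 − 1 = 18; dropped labels = 2 × 18 = 36.
Actual frame index = 35482 − 36 = 35446.

35446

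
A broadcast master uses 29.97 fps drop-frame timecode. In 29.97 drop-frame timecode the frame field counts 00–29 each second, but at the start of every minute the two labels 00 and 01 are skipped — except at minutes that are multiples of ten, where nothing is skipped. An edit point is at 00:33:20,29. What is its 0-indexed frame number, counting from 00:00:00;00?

Complete 10-minute blocks: 3, each 17982 frames → 53946.
Remaining 3 whole minutes in the current block: 1800 + 2 × 1798 = 5396 frames.
Within the current minute: 20 × 30 + 29 − 2 = 627 (labels ;00/;01 skipped at this minute). Total = 53946 + 5396 + 627 = 59969.

59969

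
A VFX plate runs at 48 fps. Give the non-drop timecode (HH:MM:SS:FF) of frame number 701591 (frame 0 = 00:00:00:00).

04:03:36:23

701591 ÷ 48 = 14616 full seconds, remainder 23 frames.
14616 s = 4 h 3 min 36 s.
Timecode: 04:03:36:23.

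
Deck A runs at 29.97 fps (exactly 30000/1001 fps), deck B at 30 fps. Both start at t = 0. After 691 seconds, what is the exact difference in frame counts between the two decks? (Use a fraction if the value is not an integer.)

A emits 30000/1001 × 691 = 20730000/1001 frames; B emits 30 × 691 = 20730.
Difference = 20730/1001 frames (≈ 20.7093); B is ahead of A.

20730/1001 frames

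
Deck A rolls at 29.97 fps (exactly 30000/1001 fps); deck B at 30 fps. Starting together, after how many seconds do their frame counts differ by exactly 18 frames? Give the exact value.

The gap grows by |30 − 30000/1001| = 30/1001 frames per second.
Time for a 18-frame gap: 18 ÷ (30/1001) = 600.6 s.

600.6 seconds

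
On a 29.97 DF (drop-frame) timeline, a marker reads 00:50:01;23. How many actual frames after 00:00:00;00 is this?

89963

As if non-drop at 30 labels/s: (0 × 3600 + 50 × 60 + 1) × 30 + 23 = 90053.
Minute boundaries passed: 50; those not divisible by 10: 50 − 5 = 45; dropped labels = 2 × 45 = 90.
Actual frame index = 90053 − 90 = 89963.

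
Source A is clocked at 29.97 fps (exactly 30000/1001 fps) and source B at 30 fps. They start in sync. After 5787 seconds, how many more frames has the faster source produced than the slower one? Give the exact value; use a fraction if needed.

173610/1001 frames

A emits 30000/1001 × 5787 = 173610000/1001 frames; B emits 30 × 5787 = 173610.
Difference = 173610/1001 frames (≈ 173.4366); B is ahead of A.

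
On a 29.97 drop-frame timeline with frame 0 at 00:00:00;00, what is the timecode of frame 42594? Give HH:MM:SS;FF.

00:23:41;06

Ten DF minutes hold 17982 frames, so frame 42594 lies in block 2 (frames 35964–53945) with 6630 frames into that block.
The block's first minute is 1800 frames and the rest 1798 each; 6630 frames reaches minute 3, so 2 × 18 + 3 × 2 = 42 labels have been skipped so far.
Adding those back, label number 42594 + 42 = 42636 at 30 labels/s is 1421 s + 6 f = 0 h 23 min 41 s frame 6, i.e. 00:23:41;06.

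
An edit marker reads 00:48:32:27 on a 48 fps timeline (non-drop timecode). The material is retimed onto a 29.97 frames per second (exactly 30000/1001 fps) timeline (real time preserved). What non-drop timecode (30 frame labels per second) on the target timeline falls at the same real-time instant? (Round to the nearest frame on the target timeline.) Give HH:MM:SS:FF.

Source frame index: (0×3600 + 48×60 + 32) × 48 + 27 = 139803.
Real time: 139803 / (48) = 46601/16 s.
Target frame: (46601/16) × (30000/1001) = 87376875/1001 ≈ 87289.585 → 87290.
At 30 labels/s: frame 87290 → 00:48:29:20.

00:48:29:20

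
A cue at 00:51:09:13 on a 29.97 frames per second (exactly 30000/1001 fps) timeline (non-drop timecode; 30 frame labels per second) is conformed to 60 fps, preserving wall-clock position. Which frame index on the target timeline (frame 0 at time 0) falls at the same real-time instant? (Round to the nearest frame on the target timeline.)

Source frame index: (0×3600 + 51×60 + 9) × 30 + 13 = 92083.
Real time: 92083 / (30000/1001) = 92175083/30000 s.
Target frame: (92175083/30000) × (60) = 92175083/500 ≈ 184350.166 → 184350.

frame 184350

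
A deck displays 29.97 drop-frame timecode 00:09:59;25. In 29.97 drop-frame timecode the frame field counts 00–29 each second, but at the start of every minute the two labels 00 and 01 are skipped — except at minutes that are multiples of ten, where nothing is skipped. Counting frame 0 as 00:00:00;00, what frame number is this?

17977

As if non-drop at 30 labels/s: (0 × 3600 + 9 × 60 + 59) × 30 + 25 = 17995.
Minute boundaries passed: 9; those not divisible by 10: 9 − 0 = 9; dropped labels = 2 × 9 = 18.
Actual frame index = 17995 − 18 = 17977.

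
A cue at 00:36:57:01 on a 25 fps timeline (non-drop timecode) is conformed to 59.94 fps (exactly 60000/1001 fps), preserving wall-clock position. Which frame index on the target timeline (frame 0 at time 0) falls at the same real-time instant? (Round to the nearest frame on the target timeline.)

frame 132890

Source frame index: (0×3600 + 36×60 + 57) × 25 + 1 = 55426.
Real time: 55426 / (25) = 55426/25 s.
Target frame: (55426/25) × (60000/1001) = 19003200/143 ≈ 132889.510 → 132890.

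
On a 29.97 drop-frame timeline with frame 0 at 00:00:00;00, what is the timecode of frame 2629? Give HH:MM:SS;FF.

Each 10-minute DF block holds 10 × 60 × 30 − 9 × 2 = 17982 frames. 2629 ÷ 17982 → 0 full blocks, remainder 2629.
Within the partial block the first minute is 1800 frames and each further minute 1798, so 1 further minute boundary passed. Total skipped labels = 18 × 0 + 2 × 1 = 2.
Non-drop label index = 2629 + 2 = 2631; at 30 labels/s that is 00:01:27:21, i.e. DF 00:01:27;21.

00:01:27;21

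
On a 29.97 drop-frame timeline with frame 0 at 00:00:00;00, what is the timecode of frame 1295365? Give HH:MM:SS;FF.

12:00:22;01

Each 10-minute DF block holds 10 × 60 × 30 − 9 × 2 = 17982 frames. 1295365 ÷ 17982 → 72 full blocks, remainder 661.
Within the partial block the first minute is 1800 frames and each further minute 1798, so 0 further minute boundaries passed. Total skipped labels = 18 × 72 + 2 × 0 = 1296.
Non-drop label index = 1295365 + 1296 = 1296661; at 30 labels/s that is 12:00:22:01, i.e. DF 12:00:22;01.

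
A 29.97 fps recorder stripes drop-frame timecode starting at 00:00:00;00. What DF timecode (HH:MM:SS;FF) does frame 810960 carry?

07:30:59;00

Each 10-minute DF block holds 10 × 60 × 30 − 9 × 2 = 17982 frames. 810960 ÷ 17982 → 45 full blocks, remainder 1770.
Within the partial block the first minute is 1800 frames and each further minute 1798, so 0 further minute boundaries passed. Total skipped labels = 18 × 45 + 2 × 0 = 810.
Non-drop label index = 810960 + 810 = 811770; at 30 labels/s that is 07:30:59:00, i.e. DF 07:30:59;00.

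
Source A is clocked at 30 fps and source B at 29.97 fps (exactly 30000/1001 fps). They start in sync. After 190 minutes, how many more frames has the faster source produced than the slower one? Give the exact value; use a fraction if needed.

190 min = 11400 s.
A emits 30 × 11400 = 342000 frames; B emits 30000/1001 × 11400 = 342000000/1001.
Difference = 342000/1001 frames (≈ 341.6583); B is behind A.

342000/1001 frames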